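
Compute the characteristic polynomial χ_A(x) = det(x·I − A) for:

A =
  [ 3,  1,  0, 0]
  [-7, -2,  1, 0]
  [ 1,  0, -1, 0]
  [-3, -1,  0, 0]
x^4

Expanding det(x·I − A) (e.g. by cofactor expansion or by noting that A is similar to its Jordan form J, which has the same characteristic polynomial as A) gives
  χ_A(x) = x^4
which factors as x^4. The eigenvalues (with algebraic multiplicities) are λ = 0 with multiplicity 4.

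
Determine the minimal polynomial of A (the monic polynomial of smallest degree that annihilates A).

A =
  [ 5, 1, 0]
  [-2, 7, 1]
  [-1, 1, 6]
x^3 - 18*x^2 + 108*x - 216

The characteristic polynomial is χ_A(x) = (x - 6)^3, so the eigenvalues are known. The minimal polynomial is
  m_A(x) = Π_λ (x − λ)^{k_λ}
where k_λ is the size of the *largest* Jordan block for λ (equivalently, the smallest k with (A − λI)^k v = 0 for every generalised eigenvector v of λ).

  λ = 6: largest Jordan block has size 3, contributing (x − 6)^3

So m_A(x) = (x - 6)^3 = x^3 - 18*x^2 + 108*x - 216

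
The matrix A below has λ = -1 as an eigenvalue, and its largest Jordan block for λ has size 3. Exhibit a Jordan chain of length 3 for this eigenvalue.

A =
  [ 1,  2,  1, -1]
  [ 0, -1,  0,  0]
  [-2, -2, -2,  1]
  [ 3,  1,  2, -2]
A Jordan chain for λ = -1 of length 3:
v_1 = (-1, 0, 1, -1)ᵀ
v_2 = (2, 0, -2, 3)ᵀ
v_3 = (1, 0, 0, 0)ᵀ

Let N = A − (-1)·I. We want v_3 with N^3 v_3 = 0 but N^2 v_3 ≠ 0; then v_{j-1} := N · v_j for j = 3, …, 2.

Pick v_3 = (1, 0, 0, 0)ᵀ.
Then v_2 = N · v_3 = (2, 0, -2, 3)ᵀ.
Then v_1 = N · v_2 = (-1, 0, 1, -1)ᵀ.

Sanity check: (A − (-1)·I) v_1 = (0, 0, 0, 0)ᵀ = 0. ✓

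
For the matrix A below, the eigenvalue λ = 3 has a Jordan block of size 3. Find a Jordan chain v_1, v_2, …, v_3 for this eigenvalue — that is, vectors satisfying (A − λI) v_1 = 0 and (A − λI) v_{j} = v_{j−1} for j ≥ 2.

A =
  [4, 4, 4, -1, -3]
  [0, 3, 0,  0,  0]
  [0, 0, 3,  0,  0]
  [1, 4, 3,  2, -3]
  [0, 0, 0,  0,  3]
A Jordan chain for λ = 3 of length 3:
v_1 = (1, 0, 0, 1, 0)ᵀ
v_2 = (4, 0, 0, 3, 0)ᵀ
v_3 = (0, 0, 1, 0, 0)ᵀ

Let N = A − (3)·I. We want v_3 with N^3 v_3 = 0 but N^2 v_3 ≠ 0; then v_{j-1} := N · v_j for j = 3, …, 2.

Pick v_3 = (0, 0, 1, 0, 0)ᵀ.
Then v_2 = N · v_3 = (4, 0, 0, 3, 0)ᵀ.
Then v_1 = N · v_2 = (1, 0, 0, 1, 0)ᵀ.

Sanity check: (A − (3)·I) v_1 = (0, 0, 0, 0, 0)ᵀ = 0. ✓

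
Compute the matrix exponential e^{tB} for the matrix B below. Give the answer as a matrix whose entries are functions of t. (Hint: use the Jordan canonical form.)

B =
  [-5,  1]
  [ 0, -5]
e^{tB} =
  [exp(-5*t), t*exp(-5*t)]
  [0, exp(-5*t)]

Strategy: write B = P · J · P⁻¹ where J is a Jordan canonical form, so e^{tB} = P · e^{tJ} · P⁻¹, and e^{tJ} can be computed block-by-block.

B has Jordan form
J =
  [-5,  1]
  [ 0, -5]
(up to reordering of blocks).

Per-block formulas:
  For a 2×2 Jordan block J_2(-5): exp(t · J_2(-5)) = e^(-5t)·(I + t·N), where N is the 2×2 nilpotent shift.

After assembling e^{tJ} and conjugating by P, we get:

e^{tB} =
  [exp(-5*t), t*exp(-5*t)]
  [0, exp(-5*t)]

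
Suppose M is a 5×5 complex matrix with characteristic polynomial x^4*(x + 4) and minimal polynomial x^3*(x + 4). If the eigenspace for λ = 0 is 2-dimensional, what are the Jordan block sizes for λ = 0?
Block sizes for λ = 0: [3, 1]

Step 1 — from the characteristic polynomial, algebraic multiplicity of λ = 0 is 4. From dim ker(M − (0)·I) = 2, there are exactly 2 Jordan blocks for λ = 0.
Step 2 — from the minimal polynomial, the factor (x − 0)^3 tells us the largest block for λ = 0 has size 3.
Step 3 — with total size 4, 2 blocks, and largest block 3, the block sizes (in nonincreasing order) are [3, 1].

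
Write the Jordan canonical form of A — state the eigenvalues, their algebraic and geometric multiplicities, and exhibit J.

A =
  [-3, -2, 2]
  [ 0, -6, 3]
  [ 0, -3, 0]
J_2(-3) ⊕ J_1(-3)

The characteristic polynomial is
  det(x·I − A) = x^3 + 9*x^2 + 27*x + 27 = (x + 3)^3

Eigenvalues and multiplicities (the geometric multiplicity of λ is n − rank(A − λI), which equals the number of Jordan blocks for λ):
  λ = -3: algebraic multiplicity = 3, geometric multiplicity = 2

Determining the block sizes for each eigenvalue:
  λ = -3: 2 blocks summing to 3 forces exactly one block of size 2 and the rest size 1 → block sizes [2, 1]

Assembling the blocks gives a Jordan form
J =
  [-3,  1,  0]
  [ 0, -3,  0]
  [ 0,  0, -3]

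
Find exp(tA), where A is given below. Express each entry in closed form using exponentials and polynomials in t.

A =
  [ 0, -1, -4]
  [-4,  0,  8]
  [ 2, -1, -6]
e^{tA} =
  [2*t*exp(-2*t) + exp(-2*t), -t*exp(-2*t), -4*t*exp(-2*t)]
  [-4*t*exp(-2*t), 2*t*exp(-2*t) + exp(-2*t), 8*t*exp(-2*t)]
  [2*t*exp(-2*t), -t*exp(-2*t), -4*t*exp(-2*t) + exp(-2*t)]

Strategy: write A = P · J · P⁻¹ where J is a Jordan canonical form, so e^{tA} = P · e^{tJ} · P⁻¹, and e^{tJ} can be computed block-by-block.

A has Jordan form
J =
  [-2,  1,  0]
  [ 0, -2,  0]
  [ 0,  0, -2]
(up to reordering of blocks).

Per-block formulas:
  For a 2×2 Jordan block J_2(-2): exp(t · J_2(-2)) = e^(-2t)·(I + t·N), where N is the 2×2 nilpotent shift.
  For a 1×1 block at λ = -2: exp(t · [-2]) = [e^(-2t)].

After assembling e^{tJ} and conjugating by P, we get:

e^{tA} =
  [2*t*exp(-2*t) + exp(-2*t), -t*exp(-2*t), -4*t*exp(-2*t)]
  [-4*t*exp(-2*t), 2*t*exp(-2*t) + exp(-2*t), 8*t*exp(-2*t)]
  [2*t*exp(-2*t), -t*exp(-2*t), -4*t*exp(-2*t) + exp(-2*t)]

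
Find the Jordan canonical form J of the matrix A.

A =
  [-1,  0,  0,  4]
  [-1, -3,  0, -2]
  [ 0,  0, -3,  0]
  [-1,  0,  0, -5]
J_2(-3) ⊕ J_1(-3) ⊕ J_1(-3)

The characteristic polynomial is
  det(x·I − A) = x^4 + 12*x^3 + 54*x^2 + 108*x + 81 = (x + 3)^4

Eigenvalues and multiplicities (the geometric multiplicity of λ is n − rank(A − λI), which equals the number of Jordan blocks for λ):
  λ = -3: algebraic multiplicity = 4, geometric multiplicity = 3

Determining the block sizes for each eigenvalue:
  λ = -3: 3 blocks summing to 4 forces exactly one block of size 2 and the rest size 1 → block sizes [2, 1, 1]

Assembling the blocks gives a Jordan form
J =
  [-3,  1,  0,  0]
  [ 0, -3,  0,  0]
  [ 0,  0, -3,  0]
  [ 0,  0,  0, -3]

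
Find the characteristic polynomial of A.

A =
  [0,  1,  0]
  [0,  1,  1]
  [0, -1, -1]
x^3

Expanding det(x·I − A) (e.g. by cofactor expansion or by noting that A is similar to its Jordan form J, which has the same characteristic polynomial as A) gives
  χ_A(x) = x^3
which factors as x^3. The eigenvalues (with algebraic multiplicities) are λ = 0 with multiplicity 3.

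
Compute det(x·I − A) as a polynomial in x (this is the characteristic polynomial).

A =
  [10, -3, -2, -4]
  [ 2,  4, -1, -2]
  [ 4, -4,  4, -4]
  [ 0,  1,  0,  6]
x^4 - 24*x^3 + 216*x^2 - 864*x + 1296

Expanding det(x·I − A) (e.g. by cofactor expansion or by noting that A is similar to its Jordan form J, which has the same characteristic polynomial as A) gives
  χ_A(x) = x^4 - 24*x^3 + 216*x^2 - 864*x + 1296
which factors as (x - 6)^4. The eigenvalues (with algebraic multiplicities) are λ = 6 with multiplicity 4.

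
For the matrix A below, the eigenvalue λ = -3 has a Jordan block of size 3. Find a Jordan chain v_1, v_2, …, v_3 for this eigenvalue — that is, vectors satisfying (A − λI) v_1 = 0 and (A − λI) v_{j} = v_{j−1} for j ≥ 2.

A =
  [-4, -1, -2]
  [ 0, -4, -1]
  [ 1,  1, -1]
A Jordan chain for λ = -3 of length 3:
v_1 = (-1, -1, 1)ᵀ
v_2 = (-1, 0, 1)ᵀ
v_3 = (1, 0, 0)ᵀ

Let N = A − (-3)·I. We want v_3 with N^3 v_3 = 0 but N^2 v_3 ≠ 0; then v_{j-1} := N · v_j for j = 3, …, 2.

Pick v_3 = (1, 0, 0)ᵀ.
Then v_2 = N · v_3 = (-1, 0, 1)ᵀ.
Then v_1 = N · v_2 = (-1, -1, 1)ᵀ.

Sanity check: (A − (-3)·I) v_1 = (0, 0, 0)ᵀ = 0. ✓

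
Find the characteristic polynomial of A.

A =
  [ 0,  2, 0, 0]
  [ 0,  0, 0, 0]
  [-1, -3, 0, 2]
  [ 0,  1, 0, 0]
x^4

Expanding det(x·I − A) (e.g. by cofactor expansion or by noting that A is similar to its Jordan form J, which has the same characteristic polynomial as A) gives
  χ_A(x) = x^4
which factors as x^4. The eigenvalues (with algebraic multiplicities) are λ = 0 with multiplicity 4.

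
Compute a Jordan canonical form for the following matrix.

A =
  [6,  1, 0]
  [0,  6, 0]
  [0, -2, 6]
J_2(6) ⊕ J_1(6)

The characteristic polynomial is
  det(x·I − A) = x^3 - 18*x^2 + 108*x - 216 = (x - 6)^3

Eigenvalues and multiplicities (the geometric multiplicity of λ is n − rank(A − λI), which equals the number of Jordan blocks for λ):
  λ = 6: algebraic multiplicity = 3, geometric multiplicity = 2

Determining the block sizes for each eigenvalue:
  λ = 6: 2 blocks summing to 3 forces exactly one block of size 2 and the rest size 1 → block sizes [2, 1]

Assembling the blocks gives a Jordan form
J =
  [6, 1, 0]
  [0, 6, 0]
  [0, 0, 6]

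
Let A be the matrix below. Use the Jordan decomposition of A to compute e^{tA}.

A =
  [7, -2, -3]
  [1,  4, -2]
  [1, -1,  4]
e^{tA} =
  [-t^2*exp(5*t)/2 + 2*t*exp(5*t) + exp(5*t), t^2*exp(5*t)/2 - 2*t*exp(5*t), t^2*exp(5*t)/2 - 3*t*exp(5*t)]
  [-t^2*exp(5*t)/2 + t*exp(5*t), t^2*exp(5*t)/2 - t*exp(5*t) + exp(5*t), t^2*exp(5*t)/2 - 2*t*exp(5*t)]
  [t*exp(5*t), -t*exp(5*t), -t*exp(5*t) + exp(5*t)]

Strategy: write A = P · J · P⁻¹ where J is a Jordan canonical form, so e^{tA} = P · e^{tJ} · P⁻¹, and e^{tJ} can be computed block-by-block.

A has Jordan form
J =
  [5, 1, 0]
  [0, 5, 1]
  [0, 0, 5]
(up to reordering of blocks).

Per-block formulas:
  For a 3×3 Jordan block J_3(5): exp(t · J_3(5)) = e^(5t)·(I + t·N + (t^2/2)·N^2), where N is the 3×3 nilpotent shift.

After assembling e^{tJ} and conjugating by P, we get:

e^{tA} =
  [-t^2*exp(5*t)/2 + 2*t*exp(5*t) + exp(5*t), t^2*exp(5*t)/2 - 2*t*exp(5*t), t^2*exp(5*t)/2 - 3*t*exp(5*t)]
  [-t^2*exp(5*t)/2 + t*exp(5*t), t^2*exp(5*t)/2 - t*exp(5*t) + exp(5*t), t^2*exp(5*t)/2 - 2*t*exp(5*t)]
  [t*exp(5*t), -t*exp(5*t), -t*exp(5*t) + exp(5*t)]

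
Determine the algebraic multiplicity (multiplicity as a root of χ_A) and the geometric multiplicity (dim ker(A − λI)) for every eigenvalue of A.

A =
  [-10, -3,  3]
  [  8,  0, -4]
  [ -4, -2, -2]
λ = -4: alg = 3, geom = 2

Step 1 — factor the characteristic polynomial to read off the algebraic multiplicities:
  χ_A(x) = (x + 4)^3

Step 2 — compute geometric multiplicities via the rank-nullity identity g(λ) = n − rank(A − λI):
  rank(A − (-4)·I) = 1, so dim ker(A − (-4)·I) = n − 1 = 2

Summary:
  λ = -4: algebraic multiplicity = 3, geometric multiplicity = 2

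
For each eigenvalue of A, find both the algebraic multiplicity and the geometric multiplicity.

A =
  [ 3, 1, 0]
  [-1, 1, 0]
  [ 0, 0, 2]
λ = 2: alg = 3, geom = 2

Step 1 — factor the characteristic polynomial to read off the algebraic multiplicities:
  χ_A(x) = (x - 2)^3

Step 2 — compute geometric multiplicities via the rank-nullity identity g(λ) = n − rank(A − λI):
  rank(A − (2)·I) = 1, so dim ker(A − (2)·I) = n − 1 = 2

Summary:
  λ = 2: algebraic multiplicity = 3, geometric multiplicity = 2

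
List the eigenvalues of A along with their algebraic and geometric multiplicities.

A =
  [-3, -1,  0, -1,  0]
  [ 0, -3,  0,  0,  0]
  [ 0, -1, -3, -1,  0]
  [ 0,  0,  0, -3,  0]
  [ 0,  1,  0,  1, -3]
λ = -3: alg = 5, geom = 4

Step 1 — factor the characteristic polynomial to read off the algebraic multiplicities:
  χ_A(x) = (x + 3)^5

Step 2 — compute geometric multiplicities via the rank-nullity identity g(λ) = n − rank(A − λI):
  rank(A − (-3)·I) = 1, so dim ker(A − (-3)·I) = n − 1 = 4

Summary:
  λ = -3: algebraic multiplicity = 5, geometric multiplicity = 4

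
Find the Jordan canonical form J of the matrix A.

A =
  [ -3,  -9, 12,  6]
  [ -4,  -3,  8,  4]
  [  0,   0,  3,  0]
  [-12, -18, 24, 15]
J_2(3) ⊕ J_1(3) ⊕ J_1(3)

The characteristic polynomial is
  det(x·I − A) = x^4 - 12*x^3 + 54*x^2 - 108*x + 81 = (x - 3)^4

Eigenvalues and multiplicities (the geometric multiplicity of λ is n − rank(A − λI), which equals the number of Jordan blocks for λ):
  λ = 3: algebraic multiplicity = 4, geometric multiplicity = 3

Determining the block sizes for each eigenvalue:
  λ = 3: 3 blocks summing to 4 forces exactly one block of size 2 and the rest size 1 → block sizes [2, 1, 1]

Assembling the blocks gives a Jordan form
J =
  [3, 1, 0, 0]
  [0, 3, 0, 0]
  [0, 0, 3, 0]
  [0, 0, 0, 3]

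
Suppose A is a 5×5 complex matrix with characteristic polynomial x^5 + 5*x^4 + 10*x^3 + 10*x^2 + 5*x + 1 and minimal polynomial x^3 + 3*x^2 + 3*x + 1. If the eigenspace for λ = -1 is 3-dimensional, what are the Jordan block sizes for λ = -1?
Block sizes for λ = -1: [3, 1, 1]

Step 1 — from the characteristic polynomial, algebraic multiplicity of λ = -1 is 5. From dim ker(A − (-1)·I) = 3, there are exactly 3 Jordan blocks for λ = -1.
Step 2 — from the minimal polynomial, the factor (x + 1)^3 tells us the largest block for λ = -1 has size 3.
Step 3 — with total size 5, 3 blocks, and largest block 3, the block sizes (in nonincreasing order) are [3, 1, 1].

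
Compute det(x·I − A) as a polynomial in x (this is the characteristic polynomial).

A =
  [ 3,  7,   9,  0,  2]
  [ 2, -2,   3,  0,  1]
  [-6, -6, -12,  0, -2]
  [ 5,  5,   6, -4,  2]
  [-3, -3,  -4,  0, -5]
x^5 + 20*x^4 + 160*x^3 + 640*x^2 + 1280*x + 1024

Expanding det(x·I − A) (e.g. by cofactor expansion or by noting that A is similar to its Jordan form J, which has the same characteristic polynomial as A) gives
  χ_A(x) = x^5 + 20*x^4 + 160*x^3 + 640*x^2 + 1280*x + 1024
which factors as (x + 4)^5. The eigenvalues (with algebraic multiplicities) are λ = -4 with multiplicity 5.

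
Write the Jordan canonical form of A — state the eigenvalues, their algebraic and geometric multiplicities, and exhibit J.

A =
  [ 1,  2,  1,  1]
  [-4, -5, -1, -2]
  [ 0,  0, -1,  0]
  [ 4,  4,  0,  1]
J_2(-1) ⊕ J_2(-1)

The characteristic polynomial is
  det(x·I − A) = x^4 + 4*x^3 + 6*x^2 + 4*x + 1 = (x + 1)^4

Eigenvalues and multiplicities (the geometric multiplicity of λ is n − rank(A − λI), which equals the number of Jordan blocks for λ):
  λ = -1: algebraic multiplicity = 4, geometric multiplicity = 2

Determining the block sizes for each eigenvalue:
  λ = -1: with am = 4 and gm = 2, the partition is not yet determined (e.g. several partitions of 4 into 2 parts exist). Let N = A − (-1)·I. Computing rank(N^1) = 2, rank(N^2) = 0; the number of blocks of size ≥ j is rank(N^{j−1}) − rank(N^j), giving [2, 2]. So we have 2 block(s) of size 2 → block sizes [2, 2]

Assembling the blocks gives a Jordan form
J =
  [-1,  1,  0,  0]
  [ 0, -1,  0,  0]
  [ 0,  0, -1,  1]
  [ 0,  0,  0, -1]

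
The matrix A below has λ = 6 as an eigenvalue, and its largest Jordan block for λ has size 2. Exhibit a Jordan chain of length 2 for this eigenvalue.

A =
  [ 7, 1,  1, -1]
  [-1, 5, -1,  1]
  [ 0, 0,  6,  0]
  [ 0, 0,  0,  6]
A Jordan chain for λ = 6 of length 2:
v_1 = (1, -1, 0, 0)ᵀ
v_2 = (1, 0, 0, 0)ᵀ

Let N = A − (6)·I. We want v_2 with N^2 v_2 = 0 but N^1 v_2 ≠ 0; then v_{j-1} := N · v_j for j = 2, …, 2.

Pick v_2 = (1, 0, 0, 0)ᵀ.
Then v_1 = N · v_2 = (1, -1, 0, 0)ᵀ.

Sanity check: (A − (6)·I) v_1 = (0, 0, 0, 0)ᵀ = 0. ✓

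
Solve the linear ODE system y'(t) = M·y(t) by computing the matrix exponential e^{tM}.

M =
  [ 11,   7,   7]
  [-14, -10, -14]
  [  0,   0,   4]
e^{tM} =
  [2*exp(4*t) - exp(-3*t), exp(4*t) - exp(-3*t), exp(4*t) - exp(-3*t)]
  [-2*exp(4*t) + 2*exp(-3*t), -exp(4*t) + 2*exp(-3*t), -2*exp(4*t) + 2*exp(-3*t)]
  [0, 0, exp(4*t)]

Strategy: write M = P · J · P⁻¹ where J is a Jordan canonical form, so e^{tM} = P · e^{tJ} · P⁻¹, and e^{tJ} can be computed block-by-block.

M has Jordan form
J =
  [-3, 0, 0]
  [ 0, 4, 0]
  [ 0, 0, 4]
(up to reordering of blocks).

Per-block formulas:
  For a 1×1 block at λ = 4: exp(t · [4]) = [e^(4t)].
  For a 1×1 block at λ = -3: exp(t · [-3]) = [e^(-3t)].

After assembling e^{tJ} and conjugating by P, we get:

e^{tM} =
  [2*exp(4*t) - exp(-3*t), exp(4*t) - exp(-3*t), exp(4*t) - exp(-3*t)]
  [-2*exp(4*t) + 2*exp(-3*t), -exp(4*t) + 2*exp(-3*t), -2*exp(4*t) + 2*exp(-3*t)]
  [0, 0, exp(4*t)]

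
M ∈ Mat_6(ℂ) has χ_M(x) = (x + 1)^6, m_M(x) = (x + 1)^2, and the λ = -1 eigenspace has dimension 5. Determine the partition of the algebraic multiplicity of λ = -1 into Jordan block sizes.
Block sizes for λ = -1: [2, 1, 1, 1, 1]

Step 1 — from the characteristic polynomial, algebraic multiplicity of λ = -1 is 6. From dim ker(M − (-1)·I) = 5, there are exactly 5 Jordan blocks for λ = -1.
Step 2 — from the minimal polynomial, the factor (x + 1)^2 tells us the largest block for λ = -1 has size 2.
Step 3 — with total size 6, 5 blocks, and largest block 2, the block sizes (in nonincreasing order) are [2, 1, 1, 1, 1].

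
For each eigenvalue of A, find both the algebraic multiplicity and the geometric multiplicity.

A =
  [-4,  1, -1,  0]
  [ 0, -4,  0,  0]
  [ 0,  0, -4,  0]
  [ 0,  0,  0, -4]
λ = -4: alg = 4, geom = 3

Step 1 — factor the characteristic polynomial to read off the algebraic multiplicities:
  χ_A(x) = (x + 4)^4

Step 2 — compute geometric multiplicities via the rank-nullity identity g(λ) = n − rank(A − λI):
  rank(A − (-4)·I) = 1, so dim ker(A − (-4)·I) = n − 1 = 3

Summary:
  λ = -4: algebraic multiplicity = 4, geometric multiplicity = 3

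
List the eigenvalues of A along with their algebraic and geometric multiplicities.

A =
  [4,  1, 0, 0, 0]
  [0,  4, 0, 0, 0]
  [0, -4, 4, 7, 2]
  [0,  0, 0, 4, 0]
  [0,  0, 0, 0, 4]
λ = 4: alg = 5, geom = 3

Step 1 — factor the characteristic polynomial to read off the algebraic multiplicities:
  χ_A(x) = (x - 4)^5

Step 2 — compute geometric multiplicities via the rank-nullity identity g(λ) = n − rank(A − λI):
  rank(A − (4)·I) = 2, so dim ker(A − (4)·I) = n − 2 = 3

Summary:
  λ = 4: algebraic multiplicity = 5, geometric multiplicity = 3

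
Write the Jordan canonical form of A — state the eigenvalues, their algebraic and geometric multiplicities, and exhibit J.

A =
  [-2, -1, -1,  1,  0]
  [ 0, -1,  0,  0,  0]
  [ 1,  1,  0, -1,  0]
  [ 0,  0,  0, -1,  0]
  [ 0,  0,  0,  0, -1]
J_2(-1) ⊕ J_1(-1) ⊕ J_1(-1) ⊕ J_1(-1)

The characteristic polynomial is
  det(x·I − A) = x^5 + 5*x^4 + 10*x^3 + 10*x^2 + 5*x + 1 = (x + 1)^5

Eigenvalues and multiplicities (the geometric multiplicity of λ is n − rank(A − λI), which equals the number of Jordan blocks for λ):
  λ = -1: algebraic multiplicity = 5, geometric multiplicity = 4

Determining the block sizes for each eigenvalue:
  λ = -1: 4 blocks summing to 5 forces exactly one block of size 2 and the rest size 1 → block sizes [2, 1, 1, 1]

Assembling the blocks gives a Jordan form
J =
  [-1,  1,  0,  0,  0]
  [ 0, -1,  0,  0,  0]
  [ 0,  0, -1,  0,  0]
  [ 0,  0,  0, -1,  0]
  [ 0,  0,  0,  0, -1]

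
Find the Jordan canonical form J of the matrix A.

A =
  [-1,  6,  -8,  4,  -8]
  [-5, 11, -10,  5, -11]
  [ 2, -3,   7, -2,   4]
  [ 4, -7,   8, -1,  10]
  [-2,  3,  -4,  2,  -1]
J_3(3) ⊕ J_1(3) ⊕ J_1(3)

The characteristic polynomial is
  det(x·I − A) = x^5 - 15*x^4 + 90*x^3 - 270*x^2 + 405*x - 243 = (x - 3)^5

Eigenvalues and multiplicities (the geometric multiplicity of λ is n − rank(A − λI), which equals the number of Jordan blocks for λ):
  λ = 3: algebraic multiplicity = 5, geometric multiplicity = 3

Determining the block sizes for each eigenvalue:
  λ = 3: with am = 5 and gm = 3, the partition is not yet determined (e.g. several partitions of 5 into 3 parts exist). Let N = A − (3)·I. Computing rank(N^1) = 2, rank(N^2) = 1, rank(N^3) = 0; the number of blocks of size ≥ j is rank(N^{j−1}) − rank(N^j), giving [3, 1, 1]. So we have 1 block(s) of size 3, 2 block(s) of size 1 → block sizes [3, 1, 1]

Assembling the blocks gives a Jordan form
J =
  [3, 1, 0, 0, 0]
  [0, 3, 1, 0, 0]
  [0, 0, 3, 0, 0]
  [0, 0, 0, 3, 0]
  [0, 0, 0, 0, 3]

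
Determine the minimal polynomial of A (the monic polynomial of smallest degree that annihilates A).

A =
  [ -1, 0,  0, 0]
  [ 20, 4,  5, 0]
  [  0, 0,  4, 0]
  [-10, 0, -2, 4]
x^3 - 7*x^2 + 8*x + 16

The characteristic polynomial is χ_A(x) = (x - 4)^3*(x + 1), so the eigenvalues are known. The minimal polynomial is
  m_A(x) = Π_λ (x − λ)^{k_λ}
where k_λ is the size of the *largest* Jordan block for λ (equivalently, the smallest k with (A − λI)^k v = 0 for every generalised eigenvector v of λ).

  λ = -1: largest Jordan block has size 1, contributing (x + 1)
  λ = 4: largest Jordan block has size 2, contributing (x − 4)^2

So m_A(x) = (x - 4)^2*(x + 1) = x^3 - 7*x^2 + 8*x + 16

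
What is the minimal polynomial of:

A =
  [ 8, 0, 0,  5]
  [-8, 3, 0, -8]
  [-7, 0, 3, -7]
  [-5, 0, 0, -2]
x^2 - 6*x + 9

The characteristic polynomial is χ_A(x) = (x - 3)^4, so the eigenvalues are known. The minimal polynomial is
  m_A(x) = Π_λ (x − λ)^{k_λ}
where k_λ is the size of the *largest* Jordan block for λ (equivalently, the smallest k with (A − λI)^k v = 0 for every generalised eigenvector v of λ).

  λ = 3: largest Jordan block has size 2, contributing (x − 3)^2

So m_A(x) = (x - 3)^2 = x^2 - 6*x + 9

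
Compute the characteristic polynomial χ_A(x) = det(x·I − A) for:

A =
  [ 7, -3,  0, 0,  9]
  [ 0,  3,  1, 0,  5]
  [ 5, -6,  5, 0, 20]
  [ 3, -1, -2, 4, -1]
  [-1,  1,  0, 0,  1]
x^5 - 20*x^4 + 160*x^3 - 640*x^2 + 1280*x - 1024

Expanding det(x·I − A) (e.g. by cofactor expansion or by noting that A is similar to its Jordan form J, which has the same characteristic polynomial as A) gives
  χ_A(x) = x^5 - 20*x^4 + 160*x^3 - 640*x^2 + 1280*x - 1024
which factors as (x - 4)^5. The eigenvalues (with algebraic multiplicities) are λ = 4 with multiplicity 5.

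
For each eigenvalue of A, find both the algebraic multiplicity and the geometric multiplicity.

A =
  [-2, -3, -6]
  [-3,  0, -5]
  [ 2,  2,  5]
λ = 1: alg = 3, geom = 1

Step 1 — factor the characteristic polynomial to read off the algebraic multiplicities:
  χ_A(x) = (x - 1)^3

Step 2 — compute geometric multiplicities via the rank-nullity identity g(λ) = n − rank(A − λI):
  rank(A − (1)·I) = 2, so dim ker(A − (1)·I) = n − 2 = 1

Summary:
  λ = 1: algebraic multiplicity = 3, geometric multiplicity = 1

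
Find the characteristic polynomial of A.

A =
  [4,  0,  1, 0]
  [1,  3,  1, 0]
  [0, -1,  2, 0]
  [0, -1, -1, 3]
x^4 - 12*x^3 + 54*x^2 - 108*x + 81

Expanding det(x·I − A) (e.g. by cofactor expansion or by noting that A is similar to its Jordan form J, which has the same characteristic polynomial as A) gives
  χ_A(x) = x^4 - 12*x^3 + 54*x^2 - 108*x + 81
which factors as (x - 3)^4. The eigenvalues (with algebraic multiplicities) are λ = 3 with multiplicity 4.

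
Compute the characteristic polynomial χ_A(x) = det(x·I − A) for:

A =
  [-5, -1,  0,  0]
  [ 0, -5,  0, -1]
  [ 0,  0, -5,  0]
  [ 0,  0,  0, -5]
x^4 + 20*x^3 + 150*x^2 + 500*x + 625

Expanding det(x·I − A) (e.g. by cofactor expansion or by noting that A is similar to its Jordan form J, which has the same characteristic polynomial as A) gives
  χ_A(x) = x^4 + 20*x^3 + 150*x^2 + 500*x + 625
which factors as (x + 5)^4. The eigenvalues (with algebraic multiplicities) are λ = -5 with multiplicity 4.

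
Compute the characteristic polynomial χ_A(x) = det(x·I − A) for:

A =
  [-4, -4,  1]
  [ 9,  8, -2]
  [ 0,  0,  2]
x^3 - 6*x^2 + 12*x - 8

Expanding det(x·I − A) (e.g. by cofactor expansion or by noting that A is similar to its Jordan form J, which has the same characteristic polynomial as A) gives
  χ_A(x) = x^3 - 6*x^2 + 12*x - 8
which factors as (x - 2)^3. The eigenvalues (with algebraic multiplicities) are λ = 2 with multiplicity 3.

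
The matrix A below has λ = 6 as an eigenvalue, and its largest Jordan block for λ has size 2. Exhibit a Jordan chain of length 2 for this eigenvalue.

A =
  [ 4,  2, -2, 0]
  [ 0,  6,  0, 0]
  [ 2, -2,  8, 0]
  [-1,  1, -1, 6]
A Jordan chain for λ = 6 of length 2:
v_1 = (-2, 0, 2, -1)ᵀ
v_2 = (1, 0, 0, 0)ᵀ

Let N = A − (6)·I. We want v_2 with N^2 v_2 = 0 but N^1 v_2 ≠ 0; then v_{j-1} := N · v_j for j = 2, …, 2.

Pick v_2 = (1, 0, 0, 0)ᵀ.
Then v_1 = N · v_2 = (-2, 0, 2, -1)ᵀ.

Sanity check: (A − (6)·I) v_1 = (0, 0, 0, 0)ᵀ = 0. ✓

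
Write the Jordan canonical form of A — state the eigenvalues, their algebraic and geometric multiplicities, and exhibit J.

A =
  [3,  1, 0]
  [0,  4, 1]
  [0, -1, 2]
J_3(3)

The characteristic polynomial is
  det(x·I − A) = x^3 - 9*x^2 + 27*x - 27 = (x - 3)^3

Eigenvalues and multiplicities (the geometric multiplicity of λ is n − rank(A − λI), which equals the number of Jordan blocks for λ):
  λ = 3: algebraic multiplicity = 3, geometric multiplicity = 1

Determining the block sizes for each eigenvalue:
  λ = 3: one block (gm = 1), so the single block has size am = 3 → block sizes [3]

Assembling the blocks gives a Jordan form
J =
  [3, 1, 0]
  [0, 3, 1]
  [0, 0, 3]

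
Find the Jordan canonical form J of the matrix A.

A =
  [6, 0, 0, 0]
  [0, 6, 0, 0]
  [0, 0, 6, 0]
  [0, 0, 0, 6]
J_1(6) ⊕ J_1(6) ⊕ J_1(6) ⊕ J_1(6)

The characteristic polynomial is
  det(x·I − A) = x^4 - 24*x^3 + 216*x^2 - 864*x + 1296 = (x - 6)^4

Eigenvalues and multiplicities (the geometric multiplicity of λ is n − rank(A − λI), which equals the number of Jordan blocks for λ):
  λ = 6: algebraic multiplicity = 4, geometric multiplicity = 4

Determining the block sizes for each eigenvalue:
  λ = 6: gm = am = 4, so every block has size 1 → block sizes [1, 1, 1, 1]

Assembling the blocks gives a Jordan form
J =
  [6, 0, 0, 0]
  [0, 6, 0, 0]
  [0, 0, 6, 0]
  [0, 0, 0, 6]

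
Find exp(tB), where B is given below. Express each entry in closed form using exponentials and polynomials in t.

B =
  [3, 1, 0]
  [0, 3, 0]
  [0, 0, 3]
e^{tB} =
  [exp(3*t), t*exp(3*t), 0]
  [0, exp(3*t), 0]
  [0, 0, exp(3*t)]

Strategy: write B = P · J · P⁻¹ where J is a Jordan canonical form, so e^{tB} = P · e^{tJ} · P⁻¹, and e^{tJ} can be computed block-by-block.

B has Jordan form
J =
  [3, 1, 0]
  [0, 3, 0]
  [0, 0, 3]
(up to reordering of blocks).

Per-block formulas:
  For a 1×1 block at λ = 3: exp(t · [3]) = [e^(3t)].
  For a 2×2 Jordan block J_2(3): exp(t · J_2(3)) = e^(3t)·(I + t·N), where N is the 2×2 nilpotent shift.

After assembling e^{tJ} and conjugating by P, we get:

e^{tB} =
  [exp(3*t), t*exp(3*t), 0]
  [0, exp(3*t), 0]
  [0, 0, exp(3*t)]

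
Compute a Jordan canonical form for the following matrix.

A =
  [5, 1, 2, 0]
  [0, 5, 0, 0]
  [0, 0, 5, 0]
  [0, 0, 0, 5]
J_2(5) ⊕ J_1(5) ⊕ J_1(5)

The characteristic polynomial is
  det(x·I − A) = x^4 - 20*x^3 + 150*x^2 - 500*x + 625 = (x - 5)^4

Eigenvalues and multiplicities (the geometric multiplicity of λ is n − rank(A − λI), which equals the number of Jordan blocks for λ):
  λ = 5: algebraic multiplicity = 4, geometric multiplicity = 3

Determining the block sizes for each eigenvalue:
  λ = 5: 3 blocks summing to 4 forces exactly one block of size 2 and the rest size 1 → block sizes [2, 1, 1]

Assembling the blocks gives a Jordan form
J =
  [5, 1, 0, 0]
  [0, 5, 0, 0]
  [0, 0, 5, 0]
  [0, 0, 0, 5]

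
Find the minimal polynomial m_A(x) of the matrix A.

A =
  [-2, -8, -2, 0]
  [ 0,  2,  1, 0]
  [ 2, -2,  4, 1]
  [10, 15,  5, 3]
x^4 - 7*x^3 + 9*x^2 + 27*x - 54

The characteristic polynomial is χ_A(x) = (x - 3)^3*(x + 2), so the eigenvalues are known. The minimal polynomial is
  m_A(x) = Π_λ (x − λ)^{k_λ}
where k_λ is the size of the *largest* Jordan block for λ (equivalently, the smallest k with (A − λI)^k v = 0 for every generalised eigenvector v of λ).

  λ = -2: largest Jordan block has size 1, contributing (x + 2)
  λ = 3: largest Jordan block has size 3, contributing (x − 3)^3

So m_A(x) = (x - 3)^3*(x + 2) = x^4 - 7*x^3 + 9*x^2 + 27*x - 54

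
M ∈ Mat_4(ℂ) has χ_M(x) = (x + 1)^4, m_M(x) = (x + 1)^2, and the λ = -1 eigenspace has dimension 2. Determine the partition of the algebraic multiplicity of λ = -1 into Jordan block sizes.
Block sizes for λ = -1: [2, 2]

Step 1 — from the characteristic polynomial, algebraic multiplicity of λ = -1 is 4. From dim ker(M − (-1)·I) = 2, there are exactly 2 Jordan blocks for λ = -1.
Step 2 — from the minimal polynomial, the factor (x + 1)^2 tells us the largest block for λ = -1 has size 2.
Step 3 — with total size 4, 2 blocks, and largest block 2, the block sizes (in nonincreasing order) are [2, 2].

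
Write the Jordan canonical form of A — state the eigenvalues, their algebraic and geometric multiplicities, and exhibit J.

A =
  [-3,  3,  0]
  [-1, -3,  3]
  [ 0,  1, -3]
J_3(-3)

The characteristic polynomial is
  det(x·I − A) = x^3 + 9*x^2 + 27*x + 27 = (x + 3)^3

Eigenvalues and multiplicities (the geometric multiplicity of λ is n − rank(A − λI), which equals the number of Jordan blocks for λ):
  λ = -3: algebraic multiplicity = 3, geometric multiplicity = 1

Determining the block sizes for each eigenvalue:
  λ = -3: one block (gm = 1), so the single block has size am = 3 → block sizes [3]

Assembling the blocks gives a Jordan form
J =
  [-3,  1,  0]
  [ 0, -3,  1]
  [ 0,  0, -3]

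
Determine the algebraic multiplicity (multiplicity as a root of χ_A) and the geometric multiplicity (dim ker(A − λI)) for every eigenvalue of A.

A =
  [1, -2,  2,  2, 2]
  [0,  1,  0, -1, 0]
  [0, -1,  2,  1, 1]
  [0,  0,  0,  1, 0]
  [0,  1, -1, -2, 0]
λ = 1: alg = 5, geom = 3

Step 1 — factor the characteristic polynomial to read off the algebraic multiplicities:
  χ_A(x) = (x - 1)^5

Step 2 — compute geometric multiplicities via the rank-nullity identity g(λ) = n − rank(A − λI):
  rank(A − (1)·I) = 2, so dim ker(A − (1)·I) = n − 2 = 3

Summary:
  λ = 1: algebraic multiplicity = 5, geometric multiplicity = 3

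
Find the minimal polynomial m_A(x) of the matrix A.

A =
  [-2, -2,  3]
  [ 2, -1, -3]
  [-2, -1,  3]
x^3

The characteristic polynomial is χ_A(x) = x^3, so the eigenvalues are known. The minimal polynomial is
  m_A(x) = Π_λ (x − λ)^{k_λ}
where k_λ is the size of the *largest* Jordan block for λ (equivalently, the smallest k with (A − λI)^k v = 0 for every generalised eigenvector v of λ).

  λ = 0: largest Jordan block has size 3, contributing (x − 0)^3

So m_A(x) = x^3 = x^3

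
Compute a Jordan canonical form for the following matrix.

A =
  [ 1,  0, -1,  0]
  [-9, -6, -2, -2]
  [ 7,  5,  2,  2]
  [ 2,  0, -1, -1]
J_3(-1) ⊕ J_1(-1)

The characteristic polynomial is
  det(x·I − A) = x^4 + 4*x^3 + 6*x^2 + 4*x + 1 = (x + 1)^4

Eigenvalues and multiplicities (the geometric multiplicity of λ is n − rank(A − λI), which equals the number of Jordan blocks for λ):
  λ = -1: algebraic multiplicity = 4, geometric multiplicity = 2

Determining the block sizes for each eigenvalue:
  λ = -1: with am = 4 and gm = 2, the partition is not yet determined (e.g. several partitions of 4 into 2 parts exist). Let N = A − (-1)·I. Computing rank(N^1) = 2, rank(N^2) = 1, rank(N^3) = 0; the number of blocks of size ≥ j is rank(N^{j−1}) − rank(N^j), giving [2, 1, 1]. So we have 1 block(s) of size 3, 1 block(s) of size 1 → block sizes [3, 1]

Assembling the blocks gives a Jordan form
J =
  [-1,  1,  0,  0]
  [ 0, -1,  1,  0]
  [ 0,  0, -1,  0]
  [ 0,  0,  0, -1]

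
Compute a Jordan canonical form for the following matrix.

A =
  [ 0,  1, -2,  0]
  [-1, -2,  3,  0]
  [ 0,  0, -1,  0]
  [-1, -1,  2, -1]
J_3(-1) ⊕ J_1(-1)

The characteristic polynomial is
  det(x·I − A) = x^4 + 4*x^3 + 6*x^2 + 4*x + 1 = (x + 1)^4

Eigenvalues and multiplicities (the geometric multiplicity of λ is n − rank(A − λI), which equals the number of Jordan blocks for λ):
  λ = -1: algebraic multiplicity = 4, geometric multiplicity = 2

Determining the block sizes for each eigenvalue:
  λ = -1: with am = 4 and gm = 2, the partition is not yet determined (e.g. several partitions of 4 into 2 parts exist). Let N = A − (-1)·I. Computing rank(N^1) = 2, rank(N^2) = 1, rank(N^3) = 0; the number of blocks of size ≥ j is rank(N^{j−1}) − rank(N^j), giving [2, 1, 1]. So we have 1 block(s) of size 3, 1 block(s) of size 1 → block sizes [3, 1]

Assembling the blocks gives a Jordan form
J =
  [-1,  1,  0,  0]
  [ 0, -1,  1,  0]
  [ 0,  0, -1,  0]
  [ 0,  0,  0, -1]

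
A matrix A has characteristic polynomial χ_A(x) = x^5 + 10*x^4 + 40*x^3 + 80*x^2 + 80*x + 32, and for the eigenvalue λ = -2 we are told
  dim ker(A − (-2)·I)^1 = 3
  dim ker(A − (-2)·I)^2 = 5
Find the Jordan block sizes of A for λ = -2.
Block sizes for λ = -2: [2, 2, 1]

From the dimensions of kernels of powers, the number of Jordan blocks of size at least j is d_j − d_{j−1} where d_j = dim ker(N^j) (with d_0 = 0). Computing the differences gives [3, 2].
The number of blocks of size exactly k is (#blocks of size ≥ k) − (#blocks of size ≥ k + 1), so the partition is: 1 block(s) of size 1, 2 block(s) of size 2.
In nonincreasing order the block sizes are [2, 2, 1].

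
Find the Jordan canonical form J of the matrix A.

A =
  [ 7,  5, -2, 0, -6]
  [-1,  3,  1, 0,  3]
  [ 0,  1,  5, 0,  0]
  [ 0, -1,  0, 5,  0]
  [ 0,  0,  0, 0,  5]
J_3(5) ⊕ J_1(5) ⊕ J_1(5)

The characteristic polynomial is
  det(x·I − A) = x^5 - 25*x^4 + 250*x^3 - 1250*x^2 + 3125*x - 3125 = (x - 5)^5

Eigenvalues and multiplicities (the geometric multiplicity of λ is n − rank(A − λI), which equals the number of Jordan blocks for λ):
  λ = 5: algebraic multiplicity = 5, geometric multiplicity = 3

Determining the block sizes for each eigenvalue:
  λ = 5: with am = 5 and gm = 3, the partition is not yet determined (e.g. several partitions of 5 into 3 parts exist). Let N = A − (5)·I. Computing rank(N^1) = 2, rank(N^2) = 1, rank(N^3) = 0; the number of blocks of size ≥ j is rank(N^{j−1}) − rank(N^j), giving [3, 1, 1]. So we have 1 block(s) of size 3, 2 block(s) of size 1 → block sizes [3, 1, 1]

Assembling the blocks gives a Jordan form
J =
  [5, 1, 0, 0, 0]
  [0, 5, 1, 0, 0]
  [0, 0, 5, 0, 0]
  [0, 0, 0, 5, 0]
  [0, 0, 0, 0, 5]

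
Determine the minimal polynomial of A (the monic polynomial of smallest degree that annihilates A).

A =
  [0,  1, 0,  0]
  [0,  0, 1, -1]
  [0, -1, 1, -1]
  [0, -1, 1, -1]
x^3

The characteristic polynomial is χ_A(x) = x^4, so the eigenvalues are known. The minimal polynomial is
  m_A(x) = Π_λ (x − λ)^{k_λ}
where k_λ is the size of the *largest* Jordan block for λ (equivalently, the smallest k with (A − λI)^k v = 0 for every generalised eigenvector v of λ).

  λ = 0: largest Jordan block has size 3, contributing (x − 0)^3

So m_A(x) = x^3 = x^3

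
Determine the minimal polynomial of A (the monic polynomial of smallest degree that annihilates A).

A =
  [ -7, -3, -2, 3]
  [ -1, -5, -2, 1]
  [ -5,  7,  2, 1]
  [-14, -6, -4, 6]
x^3 + 4*x^2 + 4*x

The characteristic polynomial is χ_A(x) = x^2*(x + 2)^2, so the eigenvalues are known. The minimal polynomial is
  m_A(x) = Π_λ (x − λ)^{k_λ}
where k_λ is the size of the *largest* Jordan block for λ (equivalently, the smallest k with (A − λI)^k v = 0 for every generalised eigenvector v of λ).

  λ = -2: largest Jordan block has size 2, contributing (x + 2)^2
  λ = 0: largest Jordan block has size 1, contributing (x − 0)

So m_A(x) = x*(x + 2)^2 = x^3 + 4*x^2 + 4*x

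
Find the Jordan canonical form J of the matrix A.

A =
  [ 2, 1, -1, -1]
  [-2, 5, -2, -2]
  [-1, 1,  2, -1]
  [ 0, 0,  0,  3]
J_2(3) ⊕ J_1(3) ⊕ J_1(3)

The characteristic polynomial is
  det(x·I − A) = x^4 - 12*x^3 + 54*x^2 - 108*x + 81 = (x - 3)^4

Eigenvalues and multiplicities (the geometric multiplicity of λ is n − rank(A − λI), which equals the number of Jordan blocks for λ):
  λ = 3: algebraic multiplicity = 4, geometric multiplicity = 3

Determining the block sizes for each eigenvalue:
  λ = 3: 3 blocks summing to 4 forces exactly one block of size 2 and the rest size 1 → block sizes [2, 1, 1]

Assembling the blocks gives a Jordan form
J =
  [3, 1, 0, 0]
  [0, 3, 0, 0]
  [0, 0, 3, 0]
  [0, 0, 0, 3]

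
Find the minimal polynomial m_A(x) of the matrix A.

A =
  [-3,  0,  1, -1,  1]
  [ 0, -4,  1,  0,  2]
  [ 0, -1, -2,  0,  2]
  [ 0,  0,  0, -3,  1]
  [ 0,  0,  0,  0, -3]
x^3 + 9*x^2 + 27*x + 27

The characteristic polynomial is χ_A(x) = (x + 3)^5, so the eigenvalues are known. The minimal polynomial is
  m_A(x) = Π_λ (x − λ)^{k_λ}
where k_λ is the size of the *largest* Jordan block for λ (equivalently, the smallest k with (A − λI)^k v = 0 for every generalised eigenvector v of λ).

  λ = -3: largest Jordan block has size 3, contributing (x + 3)^3

So m_A(x) = (x + 3)^3 = x^3 + 9*x^2 + 27*x + 27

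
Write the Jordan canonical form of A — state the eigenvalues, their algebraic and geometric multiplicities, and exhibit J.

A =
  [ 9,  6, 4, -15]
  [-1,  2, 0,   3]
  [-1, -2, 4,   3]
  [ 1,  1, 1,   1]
J_3(4) ⊕ J_1(4)

The characteristic polynomial is
  det(x·I − A) = x^4 - 16*x^3 + 96*x^2 - 256*x + 256 = (x - 4)^4

Eigenvalues and multiplicities (the geometric multiplicity of λ is n − rank(A − λI), which equals the number of Jordan blocks for λ):
  λ = 4: algebraic multiplicity = 4, geometric multiplicity = 2

Determining the block sizes for each eigenvalue:
  λ = 4: with am = 4 and gm = 2, the partition is not yet determined (e.g. several partitions of 4 into 2 parts exist). Let N = A − (4)·I. Computing rank(N^1) = 2, rank(N^2) = 1, rank(N^3) = 0; the number of blocks of size ≥ j is rank(N^{j−1}) − rank(N^j), giving [2, 1, 1]. So we have 1 block(s) of size 3, 1 block(s) of size 1 → block sizes [3, 1]

Assembling the blocks gives a Jordan form
J =
  [4, 1, 0, 0]
  [0, 4, 1, 0]
  [0, 0, 4, 0]
  [0, 0, 0, 4]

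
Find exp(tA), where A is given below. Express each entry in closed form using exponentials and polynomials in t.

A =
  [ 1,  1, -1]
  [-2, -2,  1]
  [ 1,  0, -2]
e^{tA} =
  [t^2*exp(-t)/2 + 2*t*exp(-t) + exp(-t), t^2*exp(-t)/2 + t*exp(-t), -t*exp(-t)]
  [-t^2*exp(-t)/2 - 2*t*exp(-t), -t^2*exp(-t)/2 - t*exp(-t) + exp(-t), t*exp(-t)]
  [t^2*exp(-t)/2 + t*exp(-t), t^2*exp(-t)/2, -t*exp(-t) + exp(-t)]

Strategy: write A = P · J · P⁻¹ where J is a Jordan canonical form, so e^{tA} = P · e^{tJ} · P⁻¹, and e^{tJ} can be computed block-by-block.

A has Jordan form
J =
  [-1,  1,  0]
  [ 0, -1,  1]
  [ 0,  0, -1]
(up to reordering of blocks).

Per-block formulas:
  For a 3×3 Jordan block J_3(-1): exp(t · J_3(-1)) = e^(-1t)·(I + t·N + (t^2/2)·N^2), where N is the 3×3 nilpotent shift.

After assembling e^{tJ} and conjugating by P, we get:

e^{tA} =
  [t^2*exp(-t)/2 + 2*t*exp(-t) + exp(-t), t^2*exp(-t)/2 + t*exp(-t), -t*exp(-t)]
  [-t^2*exp(-t)/2 - 2*t*exp(-t), -t^2*exp(-t)/2 - t*exp(-t) + exp(-t), t*exp(-t)]
  [t^2*exp(-t)/2 + t*exp(-t), t^2*exp(-t)/2, -t*exp(-t) + exp(-t)]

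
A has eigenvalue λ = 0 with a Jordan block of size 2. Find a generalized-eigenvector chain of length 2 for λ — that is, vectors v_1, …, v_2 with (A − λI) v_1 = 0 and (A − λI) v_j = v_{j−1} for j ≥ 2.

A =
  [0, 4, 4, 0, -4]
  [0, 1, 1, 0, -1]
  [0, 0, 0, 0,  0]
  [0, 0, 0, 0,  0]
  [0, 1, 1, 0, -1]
A Jordan chain for λ = 0 of length 2:
v_1 = (4, 1, 0, 0, 1)ᵀ
v_2 = (0, 1, 0, 0, 0)ᵀ

Let N = A − (0)·I. We want v_2 with N^2 v_2 = 0 but N^1 v_2 ≠ 0; then v_{j-1} := N · v_j for j = 2, …, 2.

Pick v_2 = (0, 1, 0, 0, 0)ᵀ.
Then v_1 = N · v_2 = (4, 1, 0, 0, 1)ᵀ.

Sanity check: (A − (0)·I) v_1 = (0, 0, 0, 0, 0)ᵀ = 0. ✓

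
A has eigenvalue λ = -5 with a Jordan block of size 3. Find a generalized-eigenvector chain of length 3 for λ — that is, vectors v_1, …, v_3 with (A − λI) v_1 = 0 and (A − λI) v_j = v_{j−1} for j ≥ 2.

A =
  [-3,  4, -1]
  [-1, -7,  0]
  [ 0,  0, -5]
A Jordan chain for λ = -5 of length 3:
v_1 = (-2, 1, 0)ᵀ
v_2 = (-1, 0, 0)ᵀ
v_3 = (0, 0, 1)ᵀ

Let N = A − (-5)·I. We want v_3 with N^3 v_3 = 0 but N^2 v_3 ≠ 0; then v_{j-1} := N · v_j for j = 3, …, 2.

Pick v_3 = (0, 0, 1)ᵀ.
Then v_2 = N · v_3 = (-1, 0, 0)ᵀ.
Then v_1 = N · v_2 = (-2, 1, 0)ᵀ.

Sanity check: (A − (-5)·I) v_1 = (0, 0, 0)ᵀ = 0. ✓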